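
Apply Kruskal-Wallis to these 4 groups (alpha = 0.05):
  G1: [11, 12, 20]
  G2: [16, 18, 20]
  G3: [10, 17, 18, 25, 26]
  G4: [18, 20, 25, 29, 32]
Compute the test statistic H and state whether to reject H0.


Step 1: Combine all N = 16 observations and assign midranks.
sorted (value, group, rank): (10,G3,1), (11,G1,2), (12,G1,3), (16,G2,4), (17,G3,5), (18,G2,7), (18,G3,7), (18,G4,7), (20,G1,10), (20,G2,10), (20,G4,10), (25,G3,12.5), (25,G4,12.5), (26,G3,14), (29,G4,15), (32,G4,16)
Step 2: Sum ranks within each group.
R_1 = 15 (n_1 = 3)
R_2 = 21 (n_2 = 3)
R_3 = 39.5 (n_3 = 5)
R_4 = 60.5 (n_4 = 5)
Step 3: H = 12/(N(N+1)) * sum(R_i^2/n_i) - 3(N+1)
     = 12/(16*17) * (15^2/3 + 21^2/3 + 39.5^2/5 + 60.5^2/5) - 3*17
     = 0.044118 * 1266.1 - 51
     = 4.857353.
Step 4: Ties present; correction factor C = 1 - 54/(16^3 - 16) = 0.986765. Corrected H = 4.857353 / 0.986765 = 4.922504.
Step 5: Under H0, H ~ chi^2(3); p-value = 0.177561.
Step 6: alpha = 0.05. fail to reject H0.

H = 4.9225, df = 3, p = 0.177561, fail to reject H0.


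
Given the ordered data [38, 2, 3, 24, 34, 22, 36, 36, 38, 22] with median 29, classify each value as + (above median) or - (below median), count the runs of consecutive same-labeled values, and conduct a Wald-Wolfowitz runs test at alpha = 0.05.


Step 1: Compute median = 29; label A = above, B = below.
Labels in order: ABBBABAAAB  (n_A = 5, n_B = 5)
Step 2: Count runs R = 6.
Step 3: Under H0 (random ordering), E[R] = 2*n_A*n_B/(n_A+n_B) + 1 = 2*5*5/10 + 1 = 6.0000.
        Var[R] = 2*n_A*n_B*(2*n_A*n_B - n_A - n_B) / ((n_A+n_B)^2 * (n_A+n_B-1)) = 2000/900 = 2.2222.
        SD[R] = 1.4907.
Step 4: R = E[R], so z = 0 with no continuity correction.
Step 5: Two-sided p-value via normal approximation = 2*(1 - Phi(|z|)) = 1.000000.
Step 6: alpha = 0.05. fail to reject H0.

R = 6, z = 0.0000, p = 1.000000, fail to reject H0.


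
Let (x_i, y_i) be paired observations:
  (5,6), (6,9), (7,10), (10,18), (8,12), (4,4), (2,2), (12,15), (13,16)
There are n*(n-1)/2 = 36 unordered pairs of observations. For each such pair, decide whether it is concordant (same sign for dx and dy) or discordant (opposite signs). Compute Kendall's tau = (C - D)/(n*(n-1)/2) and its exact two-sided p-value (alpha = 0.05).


Step 1: Enumerate the 36 unordered pairs (i,j) with i<j and classify each by sign(x_j-x_i) * sign(y_j-y_i).
  (1,2):dx=+1,dy=+3->C; (1,3):dx=+2,dy=+4->C; (1,4):dx=+5,dy=+12->C; (1,5):dx=+3,dy=+6->C
  (1,6):dx=-1,dy=-2->C; (1,7):dx=-3,dy=-4->C; (1,8):dx=+7,dy=+9->C; (1,9):dx=+8,dy=+10->C
  (2,3):dx=+1,dy=+1->C; (2,4):dx=+4,dy=+9->C; (2,5):dx=+2,dy=+3->C; (2,6):dx=-2,dy=-5->C
  (2,7):dx=-4,dy=-7->C; (2,8):dx=+6,dy=+6->C; (2,9):dx=+7,dy=+7->C; (3,4):dx=+3,dy=+8->C
  (3,5):dx=+1,dy=+2->C; (3,6):dx=-3,dy=-6->C; (3,7):dx=-5,dy=-8->C; (3,8):dx=+5,dy=+5->C
  (3,9):dx=+6,dy=+6->C; (4,5):dx=-2,dy=-6->C; (4,6):dx=-6,dy=-14->C; (4,7):dx=-8,dy=-16->C
  (4,8):dx=+2,dy=-3->D; (4,9):dx=+3,dy=-2->D; (5,6):dx=-4,dy=-8->C; (5,7):dx=-6,dy=-10->C
  (5,8):dx=+4,dy=+3->C; (5,9):dx=+5,dy=+4->C; (6,7):dx=-2,dy=-2->C; (6,8):dx=+8,dy=+11->C
  (6,9):dx=+9,dy=+12->C; (7,8):dx=+10,dy=+13->C; (7,9):dx=+11,dy=+14->C; (8,9):dx=+1,dy=+1->C
Step 2: C = 34, D = 2, total pairs = 36.
Step 3: tau = (C - D)/(n(n-1)/2) = (34 - 2)/36 = 0.888889.
Step 4: Exact two-sided p-value (enumerate n! = 362880 permutations of y under H0): p = 0.000243.
Step 5: alpha = 0.05. reject H0.

tau_b = 0.8889 (C=34, D=2), p = 0.000243, reject H0.


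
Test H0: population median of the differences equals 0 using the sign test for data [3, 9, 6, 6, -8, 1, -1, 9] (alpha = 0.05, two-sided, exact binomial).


Step 1: Discard zero differences. Original n = 8; n_eff = number of nonzero differences = 8.
Nonzero differences (with sign): +3, +9, +6, +6, -8, +1, -1, +9
Step 2: Count signs: positive = 6, negative = 2.
Step 3: Under H0: P(positive) = 0.5, so the number of positives S ~ Bin(8, 0.5).
Step 4: Two-sided exact p-value = sum of Bin(8,0.5) probabilities at or below the observed probability = 0.289062.
Step 5: alpha = 0.05. fail to reject H0.

n_eff = 8, pos = 6, neg = 2, p = 0.289062, fail to reject H0.


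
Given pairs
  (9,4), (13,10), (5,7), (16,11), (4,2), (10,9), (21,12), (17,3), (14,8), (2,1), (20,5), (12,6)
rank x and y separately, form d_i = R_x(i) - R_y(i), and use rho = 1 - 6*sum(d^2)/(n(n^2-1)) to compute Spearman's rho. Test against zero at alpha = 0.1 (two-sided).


Step 1: Rank x and y separately (midranks; no ties here).
rank(x): 9->4, 13->7, 5->3, 16->9, 4->2, 10->5, 21->12, 17->10, 14->8, 2->1, 20->11, 12->6
rank(y): 4->4, 10->10, 7->7, 11->11, 2->2, 9->9, 12->12, 3->3, 8->8, 1->1, 5->5, 6->6
Step 2: d_i = R_x(i) - R_y(i); compute d_i^2.
  (4-4)^2=0, (7-10)^2=9, (3-7)^2=16, (9-11)^2=4, (2-2)^2=0, (5-9)^2=16, (12-12)^2=0, (10-3)^2=49, (8-8)^2=0, (1-1)^2=0, (11-5)^2=36, (6-6)^2=0
sum(d^2) = 130.
Step 3: rho = 1 - 6*130 / (12*(12^2 - 1)) = 1 - 780/1716 = 0.545455.
Step 4: Under H0, t = rho * sqrt((n-2)/(1-rho^2)) = 2.0580 ~ t(10).
Step 5: Two-sided p-value from the t-distribution with 10 df = 0.066612.
Step 6: alpha = 0.1. reject H0.

rho = 0.5455, p = 0.066612, reject H0 at alpha = 0.1.


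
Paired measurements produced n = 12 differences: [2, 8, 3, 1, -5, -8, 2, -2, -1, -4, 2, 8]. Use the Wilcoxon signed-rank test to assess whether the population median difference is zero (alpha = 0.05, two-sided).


Step 1: Drop any zero differences (none here) and take |d_i|.
|d| = [2, 8, 3, 1, 5, 8, 2, 2, 1, 4, 2, 8]
Step 2: Midrank |d_i| (ties get averaged ranks).
ranks: |2|->4.5, |8|->11, |3|->7, |1|->1.5, |5|->9, |8|->11, |2|->4.5, |2|->4.5, |1|->1.5, |4|->8, |2|->4.5, |8|->11
Step 3: Attach original signs; sum ranks with positive sign and with negative sign.
W+ = 4.5 + 11 + 7 + 1.5 + 4.5 + 4.5 + 11 = 44
W- = 9 + 11 + 4.5 + 1.5 + 8 = 34
(Check: W+ + W- = 78 should equal n(n+1)/2 = 78.)
Step 4: Test statistic W = min(W+, W-) = 34.
Step 5: Ties in |d|, so use the tie-corrected normal approximation.
        E[W] = n(n+1)/4 = 12*13/4 = 39.
        Tie groups: |d|=1 (t=2), |d|=2 (t=4), |d|=8 (t=3); sum(t^3 - t) = 90.
        Var[W] = n(n+1)(2n+1)/24 - sum(t^3-t)/48 = 3900/24 - 90/48 = 160.625.
        z = (W - E[W]) / sqrt(Var[W]) = (34 - 39) / 12.6738 = -0.3945.
        Two-sided p = 2*Phi(z) = 0.693201.
Step 6: alpha = 0.05. fail to reject H0.

W+ = 44, W- = 34, W = min = 34, p = 0.693201, fail to reject H0.


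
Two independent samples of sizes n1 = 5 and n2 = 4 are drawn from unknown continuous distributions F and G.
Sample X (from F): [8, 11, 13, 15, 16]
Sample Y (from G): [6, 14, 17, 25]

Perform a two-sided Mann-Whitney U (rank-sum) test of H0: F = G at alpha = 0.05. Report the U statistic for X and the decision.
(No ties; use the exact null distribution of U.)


Step 1: Combine and sort all 9 observations; assign midranks.
sorted (value, group): (6,Y), (8,X), (11,X), (13,X), (14,Y), (15,X), (16,X), (17,Y), (25,Y)
ranks: 6->1, 8->2, 11->3, 13->4, 14->5, 15->6, 16->7, 17->8, 25->9
Step 2: Rank sum for X: R1 = 2 + 3 + 4 + 6 + 7 = 22.
Step 3: U_X = R1 - n1(n1+1)/2 = 22 - 5*6/2 = 22 - 15 = 7.
       U_Y = n1*n2 - U_X = 20 - 7 = 13.
Step 4: No ties, so the exact null distribution of U (based on enumerating the C(9,5) = 126 equally likely rank assignments) gives the two-sided p-value.
Step 5: p-value = 0.555556; compare to alpha = 0.05. fail to reject H0.

U_X = 7, p = 0.555556, fail to reject H0 at alpha = 0.05.


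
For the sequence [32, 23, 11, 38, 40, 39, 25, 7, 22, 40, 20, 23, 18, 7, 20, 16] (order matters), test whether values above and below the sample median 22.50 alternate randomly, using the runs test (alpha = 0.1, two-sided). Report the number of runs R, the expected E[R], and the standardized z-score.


Step 1: Compute median = 22.50; label A = above, B = below.
Labels in order: AABAAAABBABABBBB  (n_A = 8, n_B = 8)
Step 2: Count runs R = 8.
Step 3: Under H0 (random ordering), E[R] = 2*n_A*n_B/(n_A+n_B) + 1 = 2*8*8/16 + 1 = 9.0000.
        Var[R] = 2*n_A*n_B*(2*n_A*n_B - n_A - n_B) / ((n_A+n_B)^2 * (n_A+n_B-1)) = 14336/3840 = 3.7333.
        SD[R] = 1.9322.
Step 4: Continuity-corrected z = (R + 0.5 - E[R]) / SD[R] = (8 + 0.5 - 9.0000) / 1.9322 = -0.2588.
Step 5: Two-sided p-value via normal approximation = 2*(1 - Phi(|z|)) = 0.795809.
Step 6: alpha = 0.1. fail to reject H0.

R = 8, z = -0.2588, p = 0.795809, fail to reject H0.


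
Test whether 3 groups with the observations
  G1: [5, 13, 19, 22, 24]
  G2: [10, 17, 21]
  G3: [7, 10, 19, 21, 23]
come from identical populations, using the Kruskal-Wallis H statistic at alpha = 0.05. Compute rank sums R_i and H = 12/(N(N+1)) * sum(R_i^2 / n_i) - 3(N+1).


Step 1: Combine all N = 13 observations and assign midranks.
sorted (value, group, rank): (5,G1,1), (7,G3,2), (10,G2,3.5), (10,G3,3.5), (13,G1,5), (17,G2,6), (19,G1,7.5), (19,G3,7.5), (21,G2,9.5), (21,G3,9.5), (22,G1,11), (23,G3,12), (24,G1,13)
Step 2: Sum ranks within each group.
R_1 = 37.5 (n_1 = 5)
R_2 = 19 (n_2 = 3)
R_3 = 34.5 (n_3 = 5)
Step 3: H = 12/(N(N+1)) * sum(R_i^2/n_i) - 3(N+1)
     = 12/(13*14) * (37.5^2/5 + 19^2/3 + 34.5^2/5) - 3*14
     = 0.065934 * 639.633 - 42
     = 0.173626.
Step 4: Ties present; correction factor C = 1 - 18/(13^3 - 13) = 0.991758. Corrected H = 0.173626 / 0.991758 = 0.175069.
Step 5: Under H0, H ~ chi^2(2); p-value = 0.916187.
Step 6: alpha = 0.05. fail to reject H0.

H = 0.1751, df = 2, p = 0.916187, fail to reject H0.


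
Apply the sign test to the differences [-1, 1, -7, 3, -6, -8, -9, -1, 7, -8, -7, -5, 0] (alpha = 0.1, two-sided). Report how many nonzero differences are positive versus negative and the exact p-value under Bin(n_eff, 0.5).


Step 1: Discard zero differences. Original n = 13; n_eff = number of nonzero differences = 12.
Nonzero differences (with sign): -1, +1, -7, +3, -6, -8, -9, -1, +7, -8, -7, -5
Step 2: Count signs: positive = 3, negative = 9.
Step 3: Under H0: P(positive) = 0.5, so the number of positives S ~ Bin(12, 0.5).
Step 4: Two-sided exact p-value = sum of Bin(12,0.5) probabilities at or below the observed probability = 0.145996.
Step 5: alpha = 0.1. fail to reject H0.

n_eff = 12, pos = 3, neg = 9, p = 0.145996, fail to reject H0.


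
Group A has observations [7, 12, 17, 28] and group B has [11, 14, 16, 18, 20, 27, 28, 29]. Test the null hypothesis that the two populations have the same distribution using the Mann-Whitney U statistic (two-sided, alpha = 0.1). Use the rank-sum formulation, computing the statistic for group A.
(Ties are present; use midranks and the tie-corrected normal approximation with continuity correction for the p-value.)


Step 1: Combine and sort all 12 observations; assign midranks.
sorted (value, group): (7,X), (11,Y), (12,X), (14,Y), (16,Y), (17,X), (18,Y), (20,Y), (27,Y), (28,X), (28,Y), (29,Y)
ranks: 7->1, 11->2, 12->3, 14->4, 16->5, 17->6, 18->7, 20->8, 27->9, 28->10.5, 28->10.5, 29->12
Step 2: Rank sum for X: R1 = 1 + 3 + 6 + 10.5 = 20.5.
Step 3: U_X = R1 - n1(n1+1)/2 = 20.5 - 4*5/2 = 20.5 - 10 = 10.5.
       U_Y = n1*n2 - U_X = 32 - 10.5 = 21.5.
Step 4: Ties are present, so use the tie-corrected normal approximation (with continuity correction) for the p-value.
Step 5: p-value = 0.394938; compare to alpha = 0.1. fail to reject H0.

U_X = 10.5, p = 0.394938, fail to reject H0 at alpha = 0.1.


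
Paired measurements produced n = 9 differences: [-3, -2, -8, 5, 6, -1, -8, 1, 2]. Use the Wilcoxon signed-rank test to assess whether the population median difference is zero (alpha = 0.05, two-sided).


Step 1: Drop any zero differences (none here) and take |d_i|.
|d| = [3, 2, 8, 5, 6, 1, 8, 1, 2]
Step 2: Midrank |d_i| (ties get averaged ranks).
ranks: |3|->5, |2|->3.5, |8|->8.5, |5|->6, |6|->7, |1|->1.5, |8|->8.5, |1|->1.5, |2|->3.5
Step 3: Attach original signs; sum ranks with positive sign and with negative sign.
W+ = 6 + 7 + 1.5 + 3.5 = 18
W- = 5 + 3.5 + 8.5 + 1.5 + 8.5 = 27
(Check: W+ + W- = 45 should equal n(n+1)/2 = 45.)
Step 4: Test statistic W = min(W+, W-) = 18.
Step 5: Ties in |d|, so use the tie-corrected normal approximation.
        E[W] = n(n+1)/4 = 9*10/4 = 22.5.
        Tie groups: |d|=1 (t=2), |d|=2 (t=2), |d|=8 (t=2); sum(t^3 - t) = 18.
        Var[W] = n(n+1)(2n+1)/24 - sum(t^3-t)/48 = 1710/24 - 18/48 = 70.875.
        z = (W - E[W]) / sqrt(Var[W]) = (18 - 22.5) / 8.4187 = -0.5345.
        Two-sided p = 2*Phi(z) = 0.592980.
Step 6: alpha = 0.05. fail to reject H0.

W+ = 18, W- = 27, W = min = 18, p = 0.592980, fail to reject H0.


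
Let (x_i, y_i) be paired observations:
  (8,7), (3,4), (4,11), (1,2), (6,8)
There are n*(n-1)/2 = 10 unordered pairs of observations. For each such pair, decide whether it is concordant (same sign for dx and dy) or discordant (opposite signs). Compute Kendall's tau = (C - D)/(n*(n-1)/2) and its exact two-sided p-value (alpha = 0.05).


Step 1: Enumerate the 10 unordered pairs (i,j) with i<j and classify each by sign(x_j-x_i) * sign(y_j-y_i).
  (1,2):dx=-5,dy=-3->C; (1,3):dx=-4,dy=+4->D; (1,4):dx=-7,dy=-5->C; (1,5):dx=-2,dy=+1->D
  (2,3):dx=+1,dy=+7->C; (2,4):dx=-2,dy=-2->C; (2,5):dx=+3,dy=+4->C; (3,4):dx=-3,dy=-9->C
  (3,5):dx=+2,dy=-3->D; (4,5):dx=+5,dy=+6->C
Step 2: C = 7, D = 3, total pairs = 10.
Step 3: tau = (C - D)/(n(n-1)/2) = (7 - 3)/10 = 0.400000.
Step 4: Exact two-sided p-value (enumerate n! = 120 permutations of y under H0): p = 0.483333.
Step 5: alpha = 0.05. fail to reject H0.

tau_b = 0.4000 (C=7, D=3), p = 0.483333, fail to reject H0.


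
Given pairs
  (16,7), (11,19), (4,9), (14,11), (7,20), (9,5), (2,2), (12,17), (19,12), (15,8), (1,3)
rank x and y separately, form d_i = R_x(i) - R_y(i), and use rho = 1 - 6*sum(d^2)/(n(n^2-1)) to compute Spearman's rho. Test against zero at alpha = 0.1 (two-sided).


Step 1: Rank x and y separately (midranks; no ties here).
rank(x): 16->10, 11->6, 4->3, 14->8, 7->4, 9->5, 2->2, 12->7, 19->11, 15->9, 1->1
rank(y): 7->4, 19->10, 9->6, 11->7, 20->11, 5->3, 2->1, 17->9, 12->8, 8->5, 3->2
Step 2: d_i = R_x(i) - R_y(i); compute d_i^2.
  (10-4)^2=36, (6-10)^2=16, (3-6)^2=9, (8-7)^2=1, (4-11)^2=49, (5-3)^2=4, (2-1)^2=1, (7-9)^2=4, (11-8)^2=9, (9-5)^2=16, (1-2)^2=1
sum(d^2) = 146.
Step 3: rho = 1 - 6*146 / (11*(11^2 - 1)) = 1 - 876/1320 = 0.336364.
Step 4: Under H0, t = rho * sqrt((n-2)/(1-rho^2)) = 1.0715 ~ t(9).
Step 5: Two-sided p-value from the t-distribution with 9 df = 0.311824.
Step 6: alpha = 0.1. fail to reject H0.

rho = 0.3364, p = 0.311824, fail to reject H0 at alpha = 0.1.


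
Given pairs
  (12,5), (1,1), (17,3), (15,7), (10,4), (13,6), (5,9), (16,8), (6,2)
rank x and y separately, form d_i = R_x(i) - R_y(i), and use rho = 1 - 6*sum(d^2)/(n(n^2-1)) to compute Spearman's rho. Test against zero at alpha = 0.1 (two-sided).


Step 1: Rank x and y separately (midranks; no ties here).
rank(x): 12->5, 1->1, 17->9, 15->7, 10->4, 13->6, 5->2, 16->8, 6->3
rank(y): 5->5, 1->1, 3->3, 7->7, 4->4, 6->6, 9->9, 8->8, 2->2
Step 2: d_i = R_x(i) - R_y(i); compute d_i^2.
  (5-5)^2=0, (1-1)^2=0, (9-3)^2=36, (7-7)^2=0, (4-4)^2=0, (6-6)^2=0, (2-9)^2=49, (8-8)^2=0, (3-2)^2=1
sum(d^2) = 86.
Step 3: rho = 1 - 6*86 / (9*(9^2 - 1)) = 1 - 516/720 = 0.283333.
Step 4: Under H0, t = rho * sqrt((n-2)/(1-rho^2)) = 0.7817 ~ t(7).
Step 5: Two-sided p-value from the t-distribution with 7 df = 0.460030.
Step 6: alpha = 0.1. fail to reject H0.

rho = 0.2833, p = 0.460030, fail to reject H0 at alpha = 0.1.


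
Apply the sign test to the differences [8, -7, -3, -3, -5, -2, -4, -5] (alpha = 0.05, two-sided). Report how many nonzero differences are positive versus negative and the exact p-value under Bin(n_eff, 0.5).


Step 1: Discard zero differences. Original n = 8; n_eff = number of nonzero differences = 8.
Nonzero differences (with sign): +8, -7, -3, -3, -5, -2, -4, -5
Step 2: Count signs: positive = 1, negative = 7.
Step 3: Under H0: P(positive) = 0.5, so the number of positives S ~ Bin(8, 0.5).
Step 4: Two-sided exact p-value = sum of Bin(8,0.5) probabilities at or below the observed probability = 0.070312.
Step 5: alpha = 0.05. fail to reject H0.

n_eff = 8, pos = 1, neg = 7, p = 0.070312, fail to reject H0.


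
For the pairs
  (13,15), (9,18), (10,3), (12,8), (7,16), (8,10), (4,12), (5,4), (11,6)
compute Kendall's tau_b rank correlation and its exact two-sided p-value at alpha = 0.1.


Step 1: Enumerate the 36 unordered pairs (i,j) with i<j and classify each by sign(x_j-x_i) * sign(y_j-y_i).
  (1,2):dx=-4,dy=+3->D; (1,3):dx=-3,dy=-12->C; (1,4):dx=-1,dy=-7->C; (1,5):dx=-6,dy=+1->D
  (1,6):dx=-5,dy=-5->C; (1,7):dx=-9,dy=-3->C; (1,8):dx=-8,dy=-11->C; (1,9):dx=-2,dy=-9->C
  (2,3):dx=+1,dy=-15->D; (2,4):dx=+3,dy=-10->D; (2,5):dx=-2,dy=-2->C; (2,6):dx=-1,dy=-8->C
  (2,7):dx=-5,dy=-6->C; (2,8):dx=-4,dy=-14->C; (2,9):dx=+2,dy=-12->D; (3,4):dx=+2,dy=+5->C
  (3,5):dx=-3,dy=+13->D; (3,6):dx=-2,dy=+7->D; (3,7):dx=-6,dy=+9->D; (3,8):dx=-5,dy=+1->D
  (3,9):dx=+1,dy=+3->C; (4,5):dx=-5,dy=+8->D; (4,6):dx=-4,dy=+2->D; (4,7):dx=-8,dy=+4->D
  (4,8):dx=-7,dy=-4->C; (4,9):dx=-1,dy=-2->C; (5,6):dx=+1,dy=-6->D; (5,7):dx=-3,dy=-4->C
  (5,8):dx=-2,dy=-12->C; (5,9):dx=+4,dy=-10->D; (6,7):dx=-4,dy=+2->D; (6,8):dx=-3,dy=-6->C
  (6,9):dx=+3,dy=-4->D; (7,8):dx=+1,dy=-8->D; (7,9):dx=+7,dy=-6->D; (8,9):dx=+6,dy=+2->C
Step 2: C = 18, D = 18, total pairs = 36.
Step 3: tau = (C - D)/(n(n-1)/2) = (18 - 18)/36 = 0.000000.
Step 4: Exact two-sided p-value (enumerate n! = 362880 permutations of y under H0): p = 1.000000.
Step 5: alpha = 0.1. fail to reject H0.

tau_b = 0.0000 (C=18, D=18), p = 1.000000, fail to reject H0.


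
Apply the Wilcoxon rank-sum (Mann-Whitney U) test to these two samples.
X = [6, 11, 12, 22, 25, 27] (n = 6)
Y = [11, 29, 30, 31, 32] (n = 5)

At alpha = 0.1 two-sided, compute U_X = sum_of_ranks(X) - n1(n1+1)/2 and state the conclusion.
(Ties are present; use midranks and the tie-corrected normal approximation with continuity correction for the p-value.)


Step 1: Combine and sort all 11 observations; assign midranks.
sorted (value, group): (6,X), (11,X), (11,Y), (12,X), (22,X), (25,X), (27,X), (29,Y), (30,Y), (31,Y), (32,Y)
ranks: 6->1, 11->2.5, 11->2.5, 12->4, 22->5, 25->6, 27->7, 29->8, 30->9, 31->10, 32->11
Step 2: Rank sum for X: R1 = 1 + 2.5 + 4 + 5 + 6 + 7 = 25.5.
Step 3: U_X = R1 - n1(n1+1)/2 = 25.5 - 6*7/2 = 25.5 - 21 = 4.5.
       U_Y = n1*n2 - U_X = 30 - 4.5 = 25.5.
Step 4: Ties are present, so use the tie-corrected normal approximation (with continuity correction) for the p-value.
Step 5: p-value = 0.067264; compare to alpha = 0.1. reject H0.

U_X = 4.5, p = 0.067264, reject H0 at alpha = 0.1.


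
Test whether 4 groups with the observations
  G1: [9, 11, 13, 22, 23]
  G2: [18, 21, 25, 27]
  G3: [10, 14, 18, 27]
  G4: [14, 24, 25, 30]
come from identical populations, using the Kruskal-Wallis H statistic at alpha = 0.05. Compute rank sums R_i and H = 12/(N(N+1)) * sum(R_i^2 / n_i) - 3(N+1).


Step 1: Combine all N = 17 observations and assign midranks.
sorted (value, group, rank): (9,G1,1), (10,G3,2), (11,G1,3), (13,G1,4), (14,G3,5.5), (14,G4,5.5), (18,G2,7.5), (18,G3,7.5), (21,G2,9), (22,G1,10), (23,G1,11), (24,G4,12), (25,G2,13.5), (25,G4,13.5), (27,G2,15.5), (27,G3,15.5), (30,G4,17)
Step 2: Sum ranks within each group.
R_1 = 29 (n_1 = 5)
R_2 = 45.5 (n_2 = 4)
R_3 = 30.5 (n_3 = 4)
R_4 = 48 (n_4 = 4)
Step 3: H = 12/(N(N+1)) * sum(R_i^2/n_i) - 3(N+1)
     = 12/(17*18) * (29^2/5 + 45.5^2/4 + 30.5^2/4 + 48^2/4) - 3*18
     = 0.039216 * 1494.33 - 54
     = 4.600980.
Step 4: Ties present; correction factor C = 1 - 24/(17^3 - 17) = 0.995098. Corrected H = 4.600980 / 0.995098 = 4.623645.
Step 5: Under H0, H ~ chi^2(3); p-value = 0.201523.
Step 6: alpha = 0.05. fail to reject H0.

H = 4.6236, df = 3, p = 0.201523, fail to reject H0.


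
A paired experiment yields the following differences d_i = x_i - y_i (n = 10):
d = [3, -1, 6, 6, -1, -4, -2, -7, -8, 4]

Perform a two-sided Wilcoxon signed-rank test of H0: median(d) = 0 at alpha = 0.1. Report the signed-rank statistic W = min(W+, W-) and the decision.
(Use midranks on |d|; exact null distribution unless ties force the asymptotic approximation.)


Step 1: Drop any zero differences (none here) and take |d_i|.
|d| = [3, 1, 6, 6, 1, 4, 2, 7, 8, 4]
Step 2: Midrank |d_i| (ties get averaged ranks).
ranks: |3|->4, |1|->1.5, |6|->7.5, |6|->7.5, |1|->1.5, |4|->5.5, |2|->3, |7|->9, |8|->10, |4|->5.5
Step 3: Attach original signs; sum ranks with positive sign and with negative sign.
W+ = 4 + 7.5 + 7.5 + 5.5 = 24.5
W- = 1.5 + 1.5 + 5.5 + 3 + 9 + 10 = 30.5
(Check: W+ + W- = 55 should equal n(n+1)/2 = 55.)
Step 4: Test statistic W = min(W+, W-) = 24.5.
Step 5: Ties in |d|, so use the tie-corrected normal approximation.
        E[W] = n(n+1)/4 = 10*11/4 = 27.5.
        Tie groups: |d|=1 (t=2), |d|=4 (t=2), |d|=6 (t=2); sum(t^3 - t) = 18.
        Var[W] = n(n+1)(2n+1)/24 - sum(t^3-t)/48 = 2310/24 - 18/48 = 95.875.
        z = (W - E[W]) / sqrt(Var[W]) = (24.5 - 27.5) / 9.7916 = -0.3064.
        Two-sided p = 2*Phi(z) = 0.759311.
Step 6: alpha = 0.1. fail to reject H0.

W+ = 24.5, W- = 30.5, W = min = 24.5, p = 0.759311, fail to reject H0.


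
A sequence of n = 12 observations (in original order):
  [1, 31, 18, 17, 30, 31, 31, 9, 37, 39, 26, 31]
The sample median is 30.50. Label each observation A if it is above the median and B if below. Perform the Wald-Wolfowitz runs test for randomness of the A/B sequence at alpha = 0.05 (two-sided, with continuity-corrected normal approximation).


Step 1: Compute median = 30.50; label A = above, B = below.
Labels in order: BABBBAABAABA  (n_A = 6, n_B = 6)
Step 2: Count runs R = 8.
Step 3: Under H0 (random ordering), E[R] = 2*n_A*n_B/(n_A+n_B) + 1 = 2*6*6/12 + 1 = 7.0000.
        Var[R] = 2*n_A*n_B*(2*n_A*n_B - n_A - n_B) / ((n_A+n_B)^2 * (n_A+n_B-1)) = 4320/1584 = 2.7273.
        SD[R] = 1.6514.
Step 4: Continuity-corrected z = (R - 0.5 - E[R]) / SD[R] = (8 - 0.5 - 7.0000) / 1.6514 = 0.3028.
Step 5: Two-sided p-value via normal approximation = 2*(1 - Phi(|z|)) = 0.762069.
Step 6: alpha = 0.05. fail to reject H0.

R = 8, z = 0.3028, p = 0.762069, fail to reject H0.


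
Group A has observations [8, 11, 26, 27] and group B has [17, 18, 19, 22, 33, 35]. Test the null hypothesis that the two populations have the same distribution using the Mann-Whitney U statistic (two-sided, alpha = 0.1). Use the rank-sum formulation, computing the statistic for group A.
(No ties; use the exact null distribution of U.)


Step 1: Combine and sort all 10 observations; assign midranks.
sorted (value, group): (8,X), (11,X), (17,Y), (18,Y), (19,Y), (22,Y), (26,X), (27,X), (33,Y), (35,Y)
ranks: 8->1, 11->2, 17->3, 18->4, 19->5, 22->6, 26->7, 27->8, 33->9, 35->10
Step 2: Rank sum for X: R1 = 1 + 2 + 7 + 8 = 18.
Step 3: U_X = R1 - n1(n1+1)/2 = 18 - 4*5/2 = 18 - 10 = 8.
       U_Y = n1*n2 - U_X = 24 - 8 = 16.
Step 4: No ties, so the exact null distribution of U (based on enumerating the C(10,4) = 210 equally likely rank assignments) gives the two-sided p-value.
Step 5: p-value = 0.476190; compare to alpha = 0.1. fail to reject H0.

U_X = 8, p = 0.476190, fail to reject H0 at alpha = 0.1.


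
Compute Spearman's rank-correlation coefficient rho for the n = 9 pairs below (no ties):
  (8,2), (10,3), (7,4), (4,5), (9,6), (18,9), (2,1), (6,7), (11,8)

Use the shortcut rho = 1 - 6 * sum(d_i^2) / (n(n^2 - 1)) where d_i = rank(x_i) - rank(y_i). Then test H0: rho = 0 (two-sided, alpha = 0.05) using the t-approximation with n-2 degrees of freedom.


Step 1: Rank x and y separately (midranks; no ties here).
rank(x): 8->5, 10->7, 7->4, 4->2, 9->6, 18->9, 2->1, 6->3, 11->8
rank(y): 2->2, 3->3, 4->4, 5->5, 6->6, 9->9, 1->1, 7->7, 8->8
Step 2: d_i = R_x(i) - R_y(i); compute d_i^2.
  (5-2)^2=9, (7-3)^2=16, (4-4)^2=0, (2-5)^2=9, (6-6)^2=0, (9-9)^2=0, (1-1)^2=0, (3-7)^2=16, (8-8)^2=0
sum(d^2) = 50.
Step 3: rho = 1 - 6*50 / (9*(9^2 - 1)) = 1 - 300/720 = 0.583333.
Step 4: Under H0, t = rho * sqrt((n-2)/(1-rho^2)) = 1.9001 ~ t(7).
Step 5: Two-sided p-value from the t-distribution with 7 df = 0.099186.
Step 6: alpha = 0.05. fail to reject H0.

rho = 0.5833, p = 0.099186, fail to reject H0 at alpha = 0.05.


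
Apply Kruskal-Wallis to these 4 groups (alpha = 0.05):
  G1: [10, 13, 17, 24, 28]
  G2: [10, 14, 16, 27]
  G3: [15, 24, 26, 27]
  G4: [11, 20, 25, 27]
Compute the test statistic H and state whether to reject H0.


Step 1: Combine all N = 17 observations and assign midranks.
sorted (value, group, rank): (10,G1,1.5), (10,G2,1.5), (11,G4,3), (13,G1,4), (14,G2,5), (15,G3,6), (16,G2,7), (17,G1,8), (20,G4,9), (24,G1,10.5), (24,G3,10.5), (25,G4,12), (26,G3,13), (27,G2,15), (27,G3,15), (27,G4,15), (28,G1,17)
Step 2: Sum ranks within each group.
R_1 = 41 (n_1 = 5)
R_2 = 28.5 (n_2 = 4)
R_3 = 44.5 (n_3 = 4)
R_4 = 39 (n_4 = 4)
Step 3: H = 12/(N(N+1)) * sum(R_i^2/n_i) - 3(N+1)
     = 12/(17*18) * (41^2/5 + 28.5^2/4 + 44.5^2/4 + 39^2/4) - 3*18
     = 0.039216 * 1414.58 - 54
     = 1.473529.
Step 4: Ties present; correction factor C = 1 - 36/(17^3 - 17) = 0.992647. Corrected H = 1.473529 / 0.992647 = 1.484444.
Step 5: Under H0, H ~ chi^2(3); p-value = 0.685865.
Step 6: alpha = 0.05. fail to reject H0.

H = 1.4844, df = 3, p = 0.685865, fail to reject H0.


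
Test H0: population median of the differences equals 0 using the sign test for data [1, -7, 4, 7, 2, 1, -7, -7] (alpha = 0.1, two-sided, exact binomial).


Step 1: Discard zero differences. Original n = 8; n_eff = number of nonzero differences = 8.
Nonzero differences (with sign): +1, -7, +4, +7, +2, +1, -7, -7
Step 2: Count signs: positive = 5, negative = 3.
Step 3: Under H0: P(positive) = 0.5, so the number of positives S ~ Bin(8, 0.5).
Step 4: Two-sided exact p-value = sum of Bin(8,0.5) probabilities at or below the observed probability = 0.726562.
Step 5: alpha = 0.1. fail to reject H0.

n_eff = 8, pos = 5, neg = 3, p = 0.726562, fail to reject H0.


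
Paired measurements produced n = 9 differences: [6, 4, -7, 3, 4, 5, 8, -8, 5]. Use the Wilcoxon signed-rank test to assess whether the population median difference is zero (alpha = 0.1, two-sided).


Step 1: Drop any zero differences (none here) and take |d_i|.
|d| = [6, 4, 7, 3, 4, 5, 8, 8, 5]
Step 2: Midrank |d_i| (ties get averaged ranks).
ranks: |6|->6, |4|->2.5, |7|->7, |3|->1, |4|->2.5, |5|->4.5, |8|->8.5, |8|->8.5, |5|->4.5
Step 3: Attach original signs; sum ranks with positive sign and with negative sign.
W+ = 6 + 2.5 + 1 + 2.5 + 4.5 + 8.5 + 4.5 = 29.5
W- = 7 + 8.5 = 15.5
(Check: W+ + W- = 45 should equal n(n+1)/2 = 45.)
Step 4: Test statistic W = min(W+, W-) = 15.5.
Step 5: Ties in |d|, so use the tie-corrected normal approximation.
        E[W] = n(n+1)/4 = 9*10/4 = 22.5.
        Tie groups: |d|=4 (t=2), |d|=5 (t=2), |d|=8 (t=2); sum(t^3 - t) = 18.
        Var[W] = n(n+1)(2n+1)/24 - sum(t^3-t)/48 = 1710/24 - 18/48 = 70.875.
        z = (W - E[W]) / sqrt(Var[W]) = (15.5 - 22.5) / 8.4187 = -0.8315.
        Two-sided p = 2*Phi(z) = 0.405703.
Step 6: alpha = 0.1. fail to reject H0.

W+ = 29.5, W- = 15.5, W = min = 15.5, p = 0.405703, fail to reject H0.


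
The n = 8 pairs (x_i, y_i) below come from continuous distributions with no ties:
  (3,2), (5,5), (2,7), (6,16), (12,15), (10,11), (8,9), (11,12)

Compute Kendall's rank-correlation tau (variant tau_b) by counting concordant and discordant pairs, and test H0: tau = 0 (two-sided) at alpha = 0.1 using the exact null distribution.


Step 1: Enumerate the 28 unordered pairs (i,j) with i<j and classify each by sign(x_j-x_i) * sign(y_j-y_i).
  (1,2):dx=+2,dy=+3->C; (1,3):dx=-1,dy=+5->D; (1,4):dx=+3,dy=+14->C; (1,5):dx=+9,dy=+13->C
  (1,6):dx=+7,dy=+9->C; (1,7):dx=+5,dy=+7->C; (1,8):dx=+8,dy=+10->C; (2,3):dx=-3,dy=+2->D
  (2,4):dx=+1,dy=+11->C; (2,5):dx=+7,dy=+10->C; (2,6):dx=+5,dy=+6->C; (2,7):dx=+3,dy=+4->C
  (2,8):dx=+6,dy=+7->C; (3,4):dx=+4,dy=+9->C; (3,5):dx=+10,dy=+8->C; (3,6):dx=+8,dy=+4->C
  (3,7):dx=+6,dy=+2->C; (3,8):dx=+9,dy=+5->C; (4,5):dx=+6,dy=-1->D; (4,6):dx=+4,dy=-5->D
  (4,7):dx=+2,dy=-7->D; (4,8):dx=+5,dy=-4->D; (5,6):dx=-2,dy=-4->C; (5,7):dx=-4,dy=-6->C
  (5,8):dx=-1,dy=-3->C; (6,7):dx=-2,dy=-2->C; (6,8):dx=+1,dy=+1->C; (7,8):dx=+3,dy=+3->C
Step 2: C = 22, D = 6, total pairs = 28.
Step 3: tau = (C - D)/(n(n-1)/2) = (22 - 6)/28 = 0.571429.
Step 4: Exact two-sided p-value (enumerate n! = 40320 permutations of y under H0): p = 0.061012.
Step 5: alpha = 0.1. reject H0.

tau_b = 0.5714 (C=22, D=6), p = 0.061012, reject H0.


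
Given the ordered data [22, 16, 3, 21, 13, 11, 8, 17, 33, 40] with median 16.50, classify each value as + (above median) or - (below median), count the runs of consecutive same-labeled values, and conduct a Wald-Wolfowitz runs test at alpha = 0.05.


Step 1: Compute median = 16.50; label A = above, B = below.
Labels in order: ABBABBBAAA  (n_A = 5, n_B = 5)
Step 2: Count runs R = 5.
Step 3: Under H0 (random ordering), E[R] = 2*n_A*n_B/(n_A+n_B) + 1 = 2*5*5/10 + 1 = 6.0000.
        Var[R] = 2*n_A*n_B*(2*n_A*n_B - n_A - n_B) / ((n_A+n_B)^2 * (n_A+n_B-1)) = 2000/900 = 2.2222.
        SD[R] = 1.4907.
Step 4: Continuity-corrected z = (R + 0.5 - E[R]) / SD[R] = (5 + 0.5 - 6.0000) / 1.4907 = -0.3354.
Step 5: Two-sided p-value via normal approximation = 2*(1 - Phi(|z|)) = 0.737316.
Step 6: alpha = 0.05. fail to reject H0.

R = 5, z = -0.3354, p = 0.737316, fail to reject H0.


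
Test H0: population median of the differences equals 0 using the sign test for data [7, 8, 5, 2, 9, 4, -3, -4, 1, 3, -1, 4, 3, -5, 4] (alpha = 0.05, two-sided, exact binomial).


Step 1: Discard zero differences. Original n = 15; n_eff = number of nonzero differences = 15.
Nonzero differences (with sign): +7, +8, +5, +2, +9, +4, -3, -4, +1, +3, -1, +4, +3, -5, +4
Step 2: Count signs: positive = 11, negative = 4.
Step 3: Under H0: P(positive) = 0.5, so the number of positives S ~ Bin(15, 0.5).
Step 4: Two-sided exact p-value = sum of Bin(15,0.5) probabilities at or below the observed probability = 0.118469.
Step 5: alpha = 0.05. fail to reject H0.

n_eff = 15, pos = 11, neg = 4, p = 0.118469, fail to reject H0.


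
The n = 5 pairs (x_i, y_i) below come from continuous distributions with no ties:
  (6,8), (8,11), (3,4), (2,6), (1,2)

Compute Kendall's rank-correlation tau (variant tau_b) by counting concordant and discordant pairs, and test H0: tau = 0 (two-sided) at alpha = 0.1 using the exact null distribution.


Step 1: Enumerate the 10 unordered pairs (i,j) with i<j and classify each by sign(x_j-x_i) * sign(y_j-y_i).
  (1,2):dx=+2,dy=+3->C; (1,3):dx=-3,dy=-4->C; (1,4):dx=-4,dy=-2->C; (1,5):dx=-5,dy=-6->C
  (2,3):dx=-5,dy=-7->C; (2,4):dx=-6,dy=-5->C; (2,5):dx=-7,dy=-9->C; (3,4):dx=-1,dy=+2->D
  (3,5):dx=-2,dy=-2->C; (4,5):dx=-1,dy=-4->C
Step 2: C = 9, D = 1, total pairs = 10.
Step 3: tau = (C - D)/(n(n-1)/2) = (9 - 1)/10 = 0.800000.
Step 4: Exact two-sided p-value (enumerate n! = 120 permutations of y under H0): p = 0.083333.
Step 5: alpha = 0.1. reject H0.

tau_b = 0.8000 (C=9, D=1), p = 0.083333, reject H0.


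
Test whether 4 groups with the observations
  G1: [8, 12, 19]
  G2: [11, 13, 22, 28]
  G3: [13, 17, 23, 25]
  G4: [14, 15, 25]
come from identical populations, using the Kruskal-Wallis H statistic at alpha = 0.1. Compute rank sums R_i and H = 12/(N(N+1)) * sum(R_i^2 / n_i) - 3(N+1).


Step 1: Combine all N = 14 observations and assign midranks.
sorted (value, group, rank): (8,G1,1), (11,G2,2), (12,G1,3), (13,G2,4.5), (13,G3,4.5), (14,G4,6), (15,G4,7), (17,G3,8), (19,G1,9), (22,G2,10), (23,G3,11), (25,G3,12.5), (25,G4,12.5), (28,G2,14)
Step 2: Sum ranks within each group.
R_1 = 13 (n_1 = 3)
R_2 = 30.5 (n_2 = 4)
R_3 = 36 (n_3 = 4)
R_4 = 25.5 (n_4 = 3)
Step 3: H = 12/(N(N+1)) * sum(R_i^2/n_i) - 3(N+1)
     = 12/(14*15) * (13^2/3 + 30.5^2/4 + 36^2/4 + 25.5^2/3) - 3*15
     = 0.057143 * 829.646 - 45
     = 2.408333.
Step 4: Ties present; correction factor C = 1 - 12/(14^3 - 14) = 0.995604. Corrected H = 2.408333 / 0.995604 = 2.418966.
Step 5: Under H0, H ~ chi^2(3); p-value = 0.490114.
Step 6: alpha = 0.1. fail to reject H0.

H = 2.4190, df = 3, p = 0.490114, fail to reject H0.


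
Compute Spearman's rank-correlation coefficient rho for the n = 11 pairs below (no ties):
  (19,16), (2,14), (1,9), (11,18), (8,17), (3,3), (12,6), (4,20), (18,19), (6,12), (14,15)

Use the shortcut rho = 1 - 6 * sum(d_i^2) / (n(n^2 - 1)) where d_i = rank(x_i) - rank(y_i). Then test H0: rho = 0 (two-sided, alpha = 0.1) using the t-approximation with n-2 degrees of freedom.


Step 1: Rank x and y separately (midranks; no ties here).
rank(x): 19->11, 2->2, 1->1, 11->7, 8->6, 3->3, 12->8, 4->4, 18->10, 6->5, 14->9
rank(y): 16->7, 14->5, 9->3, 18->9, 17->8, 3->1, 6->2, 20->11, 19->10, 12->4, 15->6
Step 2: d_i = R_x(i) - R_y(i); compute d_i^2.
  (11-7)^2=16, (2-5)^2=9, (1-3)^2=4, (7-9)^2=4, (6-8)^2=4, (3-1)^2=4, (8-2)^2=36, (4-11)^2=49, (10-10)^2=0, (5-4)^2=1, (9-6)^2=9
sum(d^2) = 136.
Step 3: rho = 1 - 6*136 / (11*(11^2 - 1)) = 1 - 816/1320 = 0.381818.
Step 4: Under H0, t = rho * sqrt((n-2)/(1-rho^2)) = 1.2394 ~ t(9).
Step 5: Two-sided p-value from the t-distribution with 9 df = 0.246560.
Step 6: alpha = 0.1. fail to reject H0.

rho = 0.3818, p = 0.246560, fail to reject H0 at alpha = 0.1.


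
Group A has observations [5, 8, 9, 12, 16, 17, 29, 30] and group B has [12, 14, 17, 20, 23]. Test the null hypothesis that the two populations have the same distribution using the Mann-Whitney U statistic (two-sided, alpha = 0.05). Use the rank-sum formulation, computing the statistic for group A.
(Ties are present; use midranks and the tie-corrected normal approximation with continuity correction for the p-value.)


Step 1: Combine and sort all 13 observations; assign midranks.
sorted (value, group): (5,X), (8,X), (9,X), (12,X), (12,Y), (14,Y), (16,X), (17,X), (17,Y), (20,Y), (23,Y), (29,X), (30,X)
ranks: 5->1, 8->2, 9->3, 12->4.5, 12->4.5, 14->6, 16->7, 17->8.5, 17->8.5, 20->10, 23->11, 29->12, 30->13
Step 2: Rank sum for X: R1 = 1 + 2 + 3 + 4.5 + 7 + 8.5 + 12 + 13 = 51.
Step 3: U_X = R1 - n1(n1+1)/2 = 51 - 8*9/2 = 51 - 36 = 15.
       U_Y = n1*n2 - U_X = 40 - 15 = 25.
Step 4: Ties are present, so use the tie-corrected normal approximation (with continuity correction) for the p-value.
Step 5: p-value = 0.508901; compare to alpha = 0.05. fail to reject H0.

U_X = 15, p = 0.508901, fail to reject H0 at alpha = 0.05.


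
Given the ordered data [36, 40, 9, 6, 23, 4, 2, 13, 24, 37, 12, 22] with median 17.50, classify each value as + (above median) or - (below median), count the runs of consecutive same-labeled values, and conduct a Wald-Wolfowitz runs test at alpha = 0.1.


Step 1: Compute median = 17.50; label A = above, B = below.
Labels in order: AABBABBBAABA  (n_A = 6, n_B = 6)
Step 2: Count runs R = 7.
Step 3: Under H0 (random ordering), E[R] = 2*n_A*n_B/(n_A+n_B) + 1 = 2*6*6/12 + 1 = 7.0000.
        Var[R] = 2*n_A*n_B*(2*n_A*n_B - n_A - n_B) / ((n_A+n_B)^2 * (n_A+n_B-1)) = 4320/1584 = 2.7273.
        SD[R] = 1.6514.
Step 4: R = E[R], so z = 0 with no continuity correction.
Step 5: Two-sided p-value via normal approximation = 2*(1 - Phi(|z|)) = 1.000000.
Step 6: alpha = 0.1. fail to reject H0.

R = 7, z = 0.0000, p = 1.000000, fail to reject H0.


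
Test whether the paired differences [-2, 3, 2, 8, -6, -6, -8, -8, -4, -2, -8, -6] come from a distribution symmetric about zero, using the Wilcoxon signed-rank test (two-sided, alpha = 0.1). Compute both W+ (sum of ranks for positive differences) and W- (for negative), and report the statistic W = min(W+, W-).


Step 1: Drop any zero differences (none here) and take |d_i|.
|d| = [2, 3, 2, 8, 6, 6, 8, 8, 4, 2, 8, 6]
Step 2: Midrank |d_i| (ties get averaged ranks).
ranks: |2|->2, |3|->4, |2|->2, |8|->10.5, |6|->7, |6|->7, |8|->10.5, |8|->10.5, |4|->5, |2|->2, |8|->10.5, |6|->7
Step 3: Attach original signs; sum ranks with positive sign and with negative sign.
W+ = 4 + 2 + 10.5 = 16.5
W- = 2 + 7 + 7 + 10.5 + 10.5 + 5 + 2 + 10.5 + 7 = 61.5
(Check: W+ + W- = 78 should equal n(n+1)/2 = 78.)
Step 4: Test statistic W = min(W+, W-) = 16.5.
Step 5: Ties in |d|, so use the tie-corrected normal approximation.
        E[W] = n(n+1)/4 = 12*13/4 = 39.
        Tie groups: |d|=2 (t=3), |d|=6 (t=3), |d|=8 (t=4); sum(t^3 - t) = 108.
        Var[W] = n(n+1)(2n+1)/24 - sum(t^3-t)/48 = 3900/24 - 108/48 = 160.25.
        z = (W - E[W]) / sqrt(Var[W]) = (16.5 - 39) / 12.6590 = -1.7774.
        Two-sided p = 2*Phi(z) = 0.075504.
Step 6: alpha = 0.1. reject H0.

W+ = 16.5, W- = 61.5, W = min = 16.5, p = 0.075504, reject H0.


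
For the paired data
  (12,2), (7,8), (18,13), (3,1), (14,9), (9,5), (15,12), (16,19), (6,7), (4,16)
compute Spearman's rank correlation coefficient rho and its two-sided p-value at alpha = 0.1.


Step 1: Rank x and y separately (midranks; no ties here).
rank(x): 12->6, 7->4, 18->10, 3->1, 14->7, 9->5, 15->8, 16->9, 6->3, 4->2
rank(y): 2->2, 8->5, 13->8, 1->1, 9->6, 5->3, 12->7, 19->10, 7->4, 16->9
Step 2: d_i = R_x(i) - R_y(i); compute d_i^2.
  (6-2)^2=16, (4-5)^2=1, (10-8)^2=4, (1-1)^2=0, (7-6)^2=1, (5-3)^2=4, (8-7)^2=1, (9-10)^2=1, (3-4)^2=1, (2-9)^2=49
sum(d^2) = 78.
Step 3: rho = 1 - 6*78 / (10*(10^2 - 1)) = 1 - 468/990 = 0.527273.
Step 4: Under H0, t = rho * sqrt((n-2)/(1-rho^2)) = 1.7552 ~ t(8).
Step 5: Two-sided p-value from the t-distribution with 8 df = 0.117308.
Step 6: alpha = 0.1. fail to reject H0.

rho = 0.5273, p = 0.117308, fail to reject H0 at alpha = 0.1.


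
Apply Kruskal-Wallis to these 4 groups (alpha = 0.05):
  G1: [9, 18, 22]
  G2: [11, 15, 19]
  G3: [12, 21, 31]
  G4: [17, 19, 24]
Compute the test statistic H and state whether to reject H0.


Step 1: Combine all N = 12 observations and assign midranks.
sorted (value, group, rank): (9,G1,1), (11,G2,2), (12,G3,3), (15,G2,4), (17,G4,5), (18,G1,6), (19,G2,7.5), (19,G4,7.5), (21,G3,9), (22,G1,10), (24,G4,11), (31,G3,12)
Step 2: Sum ranks within each group.
R_1 = 17 (n_1 = 3)
R_2 = 13.5 (n_2 = 3)
R_3 = 24 (n_3 = 3)
R_4 = 23.5 (n_4 = 3)
Step 3: H = 12/(N(N+1)) * sum(R_i^2/n_i) - 3(N+1)
     = 12/(12*13) * (17^2/3 + 13.5^2/3 + 24^2/3 + 23.5^2/3) - 3*13
     = 0.076923 * 533.167 - 39
     = 2.012821.
Step 4: Ties present; correction factor C = 1 - 6/(12^3 - 12) = 0.996503. Corrected H = 2.012821 / 0.996503 = 2.019883.
Step 5: Under H0, H ~ chi^2(3); p-value = 0.568290.
Step 6: alpha = 0.05. fail to reject H0.

H = 2.0199, df = 3, p = 0.568290, fail to reject H0.


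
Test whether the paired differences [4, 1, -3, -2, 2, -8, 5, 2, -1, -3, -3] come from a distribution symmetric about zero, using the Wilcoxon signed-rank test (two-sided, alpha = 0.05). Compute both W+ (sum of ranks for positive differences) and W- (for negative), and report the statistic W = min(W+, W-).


Step 1: Drop any zero differences (none here) and take |d_i|.
|d| = [4, 1, 3, 2, 2, 8, 5, 2, 1, 3, 3]
Step 2: Midrank |d_i| (ties get averaged ranks).
ranks: |4|->9, |1|->1.5, |3|->7, |2|->4, |2|->4, |8|->11, |5|->10, |2|->4, |1|->1.5, |3|->7, |3|->7
Step 3: Attach original signs; sum ranks with positive sign and with negative sign.
W+ = 9 + 1.5 + 4 + 10 + 4 = 28.5
W- = 7 + 4 + 11 + 1.5 + 7 + 7 = 37.5
(Check: W+ + W- = 66 should equal n(n+1)/2 = 66.)
Step 4: Test statistic W = min(W+, W-) = 28.5.
Step 5: Ties in |d|, so use the tie-corrected normal approximation.
        E[W] = n(n+1)/4 = 11*12/4 = 33.
        Tie groups: |d|=1 (t=2), |d|=2 (t=3), |d|=3 (t=3); sum(t^3 - t) = 54.
        Var[W] = n(n+1)(2n+1)/24 - sum(t^3-t)/48 = 3036/24 - 54/48 = 125.375.
        z = (W - E[W]) / sqrt(Var[W]) = (28.5 - 33) / 11.1971 = -0.4019.
        Two-sided p = 2*Phi(z) = 0.687765.
Step 6: alpha = 0.05. fail to reject H0.

W+ = 28.5, W- = 37.5, W = min = 28.5, p = 0.687765, fail to reject H0.


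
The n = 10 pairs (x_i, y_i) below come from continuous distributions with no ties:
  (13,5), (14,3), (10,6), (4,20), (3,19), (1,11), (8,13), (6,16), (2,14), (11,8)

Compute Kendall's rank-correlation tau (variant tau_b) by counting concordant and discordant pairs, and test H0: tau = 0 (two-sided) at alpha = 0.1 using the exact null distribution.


Step 1: Enumerate the 45 unordered pairs (i,j) with i<j and classify each by sign(x_j-x_i) * sign(y_j-y_i).
  (1,2):dx=+1,dy=-2->D; (1,3):dx=-3,dy=+1->D; (1,4):dx=-9,dy=+15->D; (1,5):dx=-10,dy=+14->D
  (1,6):dx=-12,dy=+6->D; (1,7):dx=-5,dy=+8->D; (1,8):dx=-7,dy=+11->D; (1,9):dx=-11,dy=+9->D
  (1,10):dx=-2,dy=+3->D; (2,3):dx=-4,dy=+3->D; (2,4):dx=-10,dy=+17->D; (2,5):dx=-11,dy=+16->D
  (2,6):dx=-13,dy=+8->D; (2,7):dx=-6,dy=+10->D; (2,8):dx=-8,dy=+13->D; (2,9):dx=-12,dy=+11->D
  (2,10):dx=-3,dy=+5->D; (3,4):dx=-6,dy=+14->D; (3,5):dx=-7,dy=+13->D; (3,6):dx=-9,dy=+5->D
  (3,7):dx=-2,dy=+7->D; (3,8):dx=-4,dy=+10->D; (3,9):dx=-8,dy=+8->D; (3,10):dx=+1,dy=+2->C
  (4,5):dx=-1,dy=-1->C; (4,6):dx=-3,dy=-9->C; (4,7):dx=+4,dy=-7->D; (4,8):dx=+2,dy=-4->D
  (4,9):dx=-2,dy=-6->C; (4,10):dx=+7,dy=-12->D; (5,6):dx=-2,dy=-8->C; (5,7):dx=+5,dy=-6->D
  (5,8):dx=+3,dy=-3->D; (5,9):dx=-1,dy=-5->C; (5,10):dx=+8,dy=-11->D; (6,7):dx=+7,dy=+2->C
  (6,8):dx=+5,dy=+5->C; (6,9):dx=+1,dy=+3->C; (6,10):dx=+10,dy=-3->D; (7,8):dx=-2,dy=+3->D
  (7,9):dx=-6,dy=+1->D; (7,10):dx=+3,dy=-5->D; (8,9):dx=-4,dy=-2->C; (8,10):dx=+5,dy=-8->D
  (9,10):dx=+9,dy=-6->D
Step 2: C = 10, D = 35, total pairs = 45.
Step 3: tau = (C - D)/(n(n-1)/2) = (10 - 35)/45 = -0.555556.
Step 4: Exact two-sided p-value (enumerate n! = 3628800 permutations of y under H0): p = 0.028609.
Step 5: alpha = 0.1. reject H0.

tau_b = -0.5556 (C=10, D=35), p = 0.028609, reject H0.
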